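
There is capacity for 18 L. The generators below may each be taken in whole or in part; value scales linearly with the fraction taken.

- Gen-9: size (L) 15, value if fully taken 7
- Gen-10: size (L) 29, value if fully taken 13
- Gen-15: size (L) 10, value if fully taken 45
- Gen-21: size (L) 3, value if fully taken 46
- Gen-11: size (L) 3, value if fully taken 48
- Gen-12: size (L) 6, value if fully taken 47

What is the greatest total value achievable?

168

Best value per unit of size first: Gen-11 48/3≈16, Gen-21 46/3≈15.3, Gen-12 47/6≈7.83, Gen-15 45/10≈4.5, Gen-9 7/15≈0.467, Gen-10 13/29≈0.448.
Take all of Gen-11 (3 L, value 48) ; 15 L left.
Gen-21: take in full, 3 L for value 46 ; 12 left.
Gen-12: take in full, 6 L for value 47 ; 6 left.
Fill the last 6 L with part of Gen-15: 6/10 of it earns 27.
Total value = 168.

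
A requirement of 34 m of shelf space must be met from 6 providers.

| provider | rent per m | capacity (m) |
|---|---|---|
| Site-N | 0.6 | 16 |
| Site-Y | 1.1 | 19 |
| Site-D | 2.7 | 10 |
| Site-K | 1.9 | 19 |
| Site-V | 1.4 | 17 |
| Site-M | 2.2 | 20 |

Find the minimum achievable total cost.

29.4

Fill from the cheapest provider first.
Take 16 from Site-N at 0.6 — need 18 more.
Site-Y (1.1): take the remaining 18 — done.
Site-V, Site-K, Site-M, Site-D: unused.
Cost = 16×0.6 + 18×1.1 = 29.4.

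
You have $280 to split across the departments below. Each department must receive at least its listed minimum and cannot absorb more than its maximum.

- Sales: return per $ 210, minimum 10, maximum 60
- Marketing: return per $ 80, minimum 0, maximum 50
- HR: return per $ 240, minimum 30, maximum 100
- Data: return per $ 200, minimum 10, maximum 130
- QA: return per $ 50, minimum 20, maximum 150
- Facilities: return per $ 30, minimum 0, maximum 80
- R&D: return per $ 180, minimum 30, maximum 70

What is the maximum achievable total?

57000

Meeting every minimum uses 10+0+30+10+20+0+30 = 100 $, leaving 180.
Highest return per $ first: HR 240 > Sales 210 > Data 200 > R&D 180 > Marketing 80 > QA 50 > Facilities 30.
HR: +70 to 100 (cap) — 110 left.
Sales: +50 to 60 (cap) — 60 left.
Only 60 left; Data takes them to reach 70.
Total = 210×60 + 240×100 + 200×70 + 50×20 + 180×30 = 57000.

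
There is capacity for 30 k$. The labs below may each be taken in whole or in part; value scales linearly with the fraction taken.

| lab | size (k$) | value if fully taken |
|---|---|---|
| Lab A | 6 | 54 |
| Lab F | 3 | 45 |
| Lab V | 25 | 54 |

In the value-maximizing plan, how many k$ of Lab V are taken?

21

Sort by value density: Lab F 45/3≈15, Lab A 54/6≈9, Lab V 54/25≈2.16.
Take all of Lab F (3 k$, value 45) ; 27 k$ left.
All 6 k$ of Lab A fit (value 54) ; 21 remain.
Fill the last 21 k$ with part of Lab V: 21/25 of it earns 45.36.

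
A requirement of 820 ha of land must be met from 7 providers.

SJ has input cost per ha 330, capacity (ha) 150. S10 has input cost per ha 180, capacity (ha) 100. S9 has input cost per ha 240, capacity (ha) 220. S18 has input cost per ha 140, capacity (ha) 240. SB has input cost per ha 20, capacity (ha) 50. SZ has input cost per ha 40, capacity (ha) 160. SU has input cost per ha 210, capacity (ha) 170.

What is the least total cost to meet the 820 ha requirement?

Use providers in increasing cost order.
SB (20): use full 50 → 770 ha to go.
Take 160 from SZ at 40 → need 610 more.
S18 at 140: take all 240 ha → 370 still needed.
S10 (180): use full 100 → 270 ha to go.
SU (210): use full 170 → 100 ha to go.
S9 at 240: take 100 of its 220 → requirement met.
SJ: unused.
Cost = 50×20 + 160×40 + 240×140 + 100×180 + 170×210 + 100×240 = 118700.

118700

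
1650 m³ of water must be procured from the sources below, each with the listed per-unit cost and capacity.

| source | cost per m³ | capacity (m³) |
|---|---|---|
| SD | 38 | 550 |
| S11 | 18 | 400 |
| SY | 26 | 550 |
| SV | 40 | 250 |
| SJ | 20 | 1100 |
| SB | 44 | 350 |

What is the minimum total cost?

Use sources in increasing cost order.
S11 (18): use full 400 — 1250 m³ to go.
SJ at 20: take all 1100 m³ — 150 still needed.
SY (26): take the remaining 150 — done.
SD, SV, SB: unused.
Cost = 400×18 + 1100×20 + 150×26 = 33100.

33100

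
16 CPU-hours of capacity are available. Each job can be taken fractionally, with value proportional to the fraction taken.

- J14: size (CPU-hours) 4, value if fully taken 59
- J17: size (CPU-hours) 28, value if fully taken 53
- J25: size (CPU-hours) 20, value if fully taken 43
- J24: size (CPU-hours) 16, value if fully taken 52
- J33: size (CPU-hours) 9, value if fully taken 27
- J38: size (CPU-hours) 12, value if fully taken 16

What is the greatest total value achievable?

Sort by value density: J14 59/4≈14.8, J24 52/16≈3.25, J33 27/9≈3, J25 43/20≈2.15, J17 53/28≈1.89, J38 16/12≈1.33.
J14: take in full, 4 CPU-hours for value 59 — 12 left.
Only 12 CPU-hours remain; take 12/16 of J24 for value 52×12/16 = 39.
Total value = 98.

98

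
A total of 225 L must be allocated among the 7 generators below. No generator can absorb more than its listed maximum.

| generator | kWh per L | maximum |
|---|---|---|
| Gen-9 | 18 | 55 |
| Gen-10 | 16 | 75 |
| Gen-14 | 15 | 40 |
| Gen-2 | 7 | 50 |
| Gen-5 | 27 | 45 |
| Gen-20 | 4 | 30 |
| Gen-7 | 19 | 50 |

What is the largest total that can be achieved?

Highest kWh per L first: Gen-5 27 > Gen-7 19 > Gen-9 18 > Gen-10 16 > Gen-14 15 > Gen-2 7 > Gen-20 4.
Gen-5 takes 45 to reach its cap of 45 → 180 left.
Give Gen-7 50 to hit its cap of 50 → 130 left.
Gen-9: +55 to 55 (cap) → 75 left.
Give Gen-10 75 to hit its cap of 75 → 0 left.
Total = 18×55 + 16×75 + 27×45 + 19×50 = 4355.

4355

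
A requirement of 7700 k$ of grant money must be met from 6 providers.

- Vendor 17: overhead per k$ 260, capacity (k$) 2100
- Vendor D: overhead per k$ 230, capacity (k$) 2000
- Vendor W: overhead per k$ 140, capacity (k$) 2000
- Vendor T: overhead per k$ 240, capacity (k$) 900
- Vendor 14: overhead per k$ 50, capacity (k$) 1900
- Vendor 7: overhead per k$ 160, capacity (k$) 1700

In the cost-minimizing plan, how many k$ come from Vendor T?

100

Fill from the cheapest provider first.
Take 1900 from Vendor 14 at 50 → need 5800 more.
Vendor W (140): use full 2000 → 3800 k$ to go.
Take 1700 from Vendor 7 at 160 → need 2100 more.
Vendor D (230): use full 2000 → 100 k$ to go.
Vendor T (240): take the remaining 100 → done.
Vendor 17: unused.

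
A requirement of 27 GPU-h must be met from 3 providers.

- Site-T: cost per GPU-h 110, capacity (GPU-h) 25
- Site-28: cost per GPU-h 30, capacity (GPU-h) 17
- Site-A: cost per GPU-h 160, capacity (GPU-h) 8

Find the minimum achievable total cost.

Use providers in increasing cost order.
Take 17 from Site-28 at 30 ; need 10 more.
Site-T at 110: take 10 of its 25 ; requirement met.
Site-A: unused.
Cost = 17×30 + 10×110 = 1610.

1610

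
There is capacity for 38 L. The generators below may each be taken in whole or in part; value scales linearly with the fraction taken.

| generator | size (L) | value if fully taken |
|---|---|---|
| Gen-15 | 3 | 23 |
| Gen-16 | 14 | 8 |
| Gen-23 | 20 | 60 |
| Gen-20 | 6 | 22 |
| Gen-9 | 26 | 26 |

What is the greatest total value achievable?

Best value per unit of size first: Gen-15 23/3≈7.67, Gen-20 22/6≈3.67, Gen-23 60/20≈3, Gen-9 26/26≈1, Gen-16 8/14≈0.571.
Take all of Gen-15 (3 L, value 23) ; 35 L left.
Gen-20: take in full, 6 L for value 22 ; 29 left.
All 20 L of Gen-23 fit (value 60) ; 9 remain.
Only 9 L remain; take 9/26 of Gen-9 for value 26×9/26 = 9.
Total value = 114.

114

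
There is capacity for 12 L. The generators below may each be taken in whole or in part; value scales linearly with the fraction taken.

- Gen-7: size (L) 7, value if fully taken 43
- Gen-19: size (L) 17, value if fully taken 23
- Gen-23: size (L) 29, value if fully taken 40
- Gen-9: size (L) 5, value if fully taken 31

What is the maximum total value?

Best value per unit of size first: Gen-9 31/5≈6.2, Gen-7 43/7≈6.14, Gen-23 40/29≈1.38, Gen-19 23/17≈1.35.
All 5 L of Gen-9 fit (value 31) ; 7 remain.
All 7 L of Gen-7 fit (value 43) ; 0 remain.
Total value = 74.

74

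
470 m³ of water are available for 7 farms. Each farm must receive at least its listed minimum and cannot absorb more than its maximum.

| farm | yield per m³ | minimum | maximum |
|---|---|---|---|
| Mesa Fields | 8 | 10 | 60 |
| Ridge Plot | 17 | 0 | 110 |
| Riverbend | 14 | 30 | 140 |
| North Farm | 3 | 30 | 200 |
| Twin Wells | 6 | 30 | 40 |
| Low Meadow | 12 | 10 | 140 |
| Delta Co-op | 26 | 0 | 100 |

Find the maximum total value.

Meeting every minimum uses 10+0+30+30+30+10+0 = 110 m³, leaving 360.
Order the farms by yield per m³: Delta Co-op 26 > Ridge Plot 17 > Riverbend 14 > Low Meadow 12 > Mesa Fields 8 > Twin Wells 6 > North Farm 3.
Give Delta Co-op 100 more to hit its cap of 100 → 260 left.
Give Ridge Plot 110 more to hit its cap of 110 → 150 left.
Give Riverbend 110 more to hit its cap of 140 → 40 left.
Only 40 left; Low Meadow takes them to reach 50.
Total = 8×10 + 17×110 + 14×140 + 3×30 + 6×30 + 12×50 + 26×100 = 7380.

7380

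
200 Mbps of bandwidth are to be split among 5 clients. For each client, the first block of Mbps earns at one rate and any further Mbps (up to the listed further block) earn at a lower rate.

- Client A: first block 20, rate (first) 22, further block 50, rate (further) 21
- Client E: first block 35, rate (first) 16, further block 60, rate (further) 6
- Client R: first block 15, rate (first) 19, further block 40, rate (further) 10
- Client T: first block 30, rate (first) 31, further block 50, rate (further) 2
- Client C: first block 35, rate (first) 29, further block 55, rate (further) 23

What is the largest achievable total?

4890

Order all 10 blocks by rate: Client T/T1 31 > Client C/T1 29 > Client C/T2 23 > Client A/T1 22 > Client A/T2 21 > Client R/T1 19 > Client E/T1 16 > Client R/T2 10 > Client E/T2 6 > Client T/T2 2.
Client T T1 at 31: fill all 30 ; 170 left.
Client C T1 at 29: fill all 35 ; 135 left.
Client C/T2 (23): +55 ; 80 left.
Client A/T1 (22): +20 ; 60 left.
Client A T2 at 21: fill all 50 ; 10 left.
10 remain; put them into Client R T1 at 19.
Total = 31×30 + 29×35 + 23×55 + 22×20 + 21×50 + 19×10 = 4890.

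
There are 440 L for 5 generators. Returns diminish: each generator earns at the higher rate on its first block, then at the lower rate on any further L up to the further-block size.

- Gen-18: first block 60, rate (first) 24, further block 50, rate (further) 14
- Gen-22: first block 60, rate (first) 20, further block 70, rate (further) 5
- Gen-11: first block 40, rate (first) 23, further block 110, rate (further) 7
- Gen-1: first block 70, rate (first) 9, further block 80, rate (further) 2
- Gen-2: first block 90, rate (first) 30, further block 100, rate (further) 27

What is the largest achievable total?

10020

Order all 10 blocks by rate: Gen-2/first 30 > Gen-2/second 27 > Gen-18/first 24 > Gen-11/first 23 > Gen-22/first 20 > Gen-18/second 14 > Gen-1/first 9 > Gen-11/second 7 > Gen-22/second 5 > Gen-1/second 2.
Gen-2 first at 30: fill all 90 ; 350 left.
Gen-2 second at 27: fill all 100 ; 250 left.
Gen-18 first at 24: fill all 60 ; 190 left.
Fill Gen-11 first block (40 at 23) ; 150 left.
Fill Gen-22 first block (60 at 20) ; 90 left.
Gen-18/second (14): +50 ; 40 left.
Gen-1/first: +40 of 70 at 9; pool empty.
Total = 30×90 + 27×100 + 24×60 + 23×40 + 20×60 + 14×50 + 9×40 = 10020.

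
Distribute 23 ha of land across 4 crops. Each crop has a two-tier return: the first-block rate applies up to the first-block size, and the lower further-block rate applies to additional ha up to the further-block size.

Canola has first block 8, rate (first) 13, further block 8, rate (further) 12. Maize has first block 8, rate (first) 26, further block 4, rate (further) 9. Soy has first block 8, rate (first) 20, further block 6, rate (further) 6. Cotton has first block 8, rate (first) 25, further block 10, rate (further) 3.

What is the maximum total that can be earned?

548

Order all 8 blocks by rate: Maize/first 26 > Cotton/first 25 > Soy/first 20 > Canola/first 13 > Canola/second 12 > Maize/second 9 > Soy/second 6 > Cotton/second 3.
Maize/first (26): +8 → 15 left.
Cotton/first (25): +8 → 7 left.
Soy first at 20: only 7 left, fill 7.
Total = 26×8 + 25×8 + 20×7 = 548.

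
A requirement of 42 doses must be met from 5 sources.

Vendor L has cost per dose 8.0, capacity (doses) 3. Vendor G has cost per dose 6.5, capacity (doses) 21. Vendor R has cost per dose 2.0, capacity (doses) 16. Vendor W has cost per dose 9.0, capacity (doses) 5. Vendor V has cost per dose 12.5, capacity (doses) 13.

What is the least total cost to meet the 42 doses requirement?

Cheapest first:
Take 16 from Vendor R at 2.0 ; need 26 more.
Vendor G (6.5): use full 21 ; 5 doses to go.
Take 3 from Vendor L at 8.0 ; need 2 more.
Vendor W at 9.0: take 2 of its 5 ; requirement met.
Vendor V: unused.
Cost = 16×2.0 + 21×6.5 + 3×8.0 + 2×9.0 = 210.5.

210.5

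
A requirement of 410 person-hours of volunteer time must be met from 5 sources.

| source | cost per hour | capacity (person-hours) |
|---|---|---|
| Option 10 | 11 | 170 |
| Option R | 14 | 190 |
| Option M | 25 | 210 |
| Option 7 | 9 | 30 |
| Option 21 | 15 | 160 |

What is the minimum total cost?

Fill from the cheapest source first.
Option 7 (9): use full 30 ; 380 person-hours to go.
Option 10 (11): use full 170 ; 210 person-hours to go.
Take 190 from Option R at 14 ; need 20 more.
Option 21 at 15: take 20 of its 160 ; requirement met.
Option M: unused.
Cost = 30×9 + 170×11 + 190×14 + 20×15 = 5100.

5100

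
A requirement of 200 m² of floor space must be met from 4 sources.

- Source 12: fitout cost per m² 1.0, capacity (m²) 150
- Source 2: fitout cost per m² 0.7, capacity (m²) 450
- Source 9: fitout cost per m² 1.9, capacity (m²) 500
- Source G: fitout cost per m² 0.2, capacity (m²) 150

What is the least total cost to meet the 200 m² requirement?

65

Fill from the cheapest source first.
Source G at 0.2: take all 150 m² ; 50 still needed.
Source 2 at 0.7: take 50 of its 450 ; requirement met.
Source 12, Source 9: unused.
Cost = 150×0.2 + 50×0.7 = 65.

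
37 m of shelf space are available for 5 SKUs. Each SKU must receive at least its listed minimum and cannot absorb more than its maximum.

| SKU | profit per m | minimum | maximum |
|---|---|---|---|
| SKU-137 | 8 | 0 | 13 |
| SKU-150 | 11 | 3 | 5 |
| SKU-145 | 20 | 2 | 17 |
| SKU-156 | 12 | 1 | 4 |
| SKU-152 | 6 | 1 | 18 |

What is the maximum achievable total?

Meeting every minimum uses 0+3+2+1+1 = 7 m, leaving 30.
Order the SKUs by profit per m: SKU-145 20 > SKU-156 12 > SKU-150 11 > SKU-137 8 > SKU-152 6.
SKU-145: +15 to 17 (cap) → 15 left.
Give SKU-156 3 more to hit its cap of 4 → 12 left.
Give SKU-150 2 more to hit its cap of 5 → 10 left.
Only 10 left; SKU-137 takes them to reach 10.
Total = 8×10 + 11×5 + 20×17 + 12×4 + 6×1 = 529.

529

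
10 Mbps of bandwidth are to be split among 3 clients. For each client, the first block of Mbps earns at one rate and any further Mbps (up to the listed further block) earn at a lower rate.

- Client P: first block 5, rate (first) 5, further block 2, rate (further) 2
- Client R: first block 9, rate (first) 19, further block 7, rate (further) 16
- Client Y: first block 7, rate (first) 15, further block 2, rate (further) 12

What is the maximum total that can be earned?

Order all 6 blocks by rate: Client R/T1 19 > Client R/T2 16 > Client Y/T1 15 > Client Y/T2 12 > Client P/T1 5 > Client P/T2 2.
Client R/T1 (19): +9 ; 1 left.
Client R/T2: +1 of 7 at 16; pool empty.
Total = 19×9 + 16×1 = 187.

187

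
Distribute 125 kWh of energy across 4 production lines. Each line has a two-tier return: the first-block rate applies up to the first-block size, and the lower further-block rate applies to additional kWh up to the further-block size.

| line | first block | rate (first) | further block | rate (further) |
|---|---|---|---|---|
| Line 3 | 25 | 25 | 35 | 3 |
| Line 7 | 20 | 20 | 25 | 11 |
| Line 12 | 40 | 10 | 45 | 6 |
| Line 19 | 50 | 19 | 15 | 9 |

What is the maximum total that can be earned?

2300

Treat each block as its own option and order by rate: Line 3/tier1 25 > Line 7/tier1 20 > Line 19/tier1 19 > Line 7/tier2 11 > Line 12/tier1 10 > Line 19/tier2 9 > Line 12/tier2 6 > Line 3/tier2 3.
Fill Line 3 tier1 block (25 at 25) — 100 left.
Fill Line 7 tier1 block (20 at 20) — 80 left.
Line 19 tier1 at 19: fill all 50 — 30 left.
Line 7 tier2 at 11: fill all 25 — 5 left.
5 remain; put them into Line 12 tier1 at 10.
Total = 25×25 + 20×20 + 19×50 + 11×25 + 10×5 = 2300.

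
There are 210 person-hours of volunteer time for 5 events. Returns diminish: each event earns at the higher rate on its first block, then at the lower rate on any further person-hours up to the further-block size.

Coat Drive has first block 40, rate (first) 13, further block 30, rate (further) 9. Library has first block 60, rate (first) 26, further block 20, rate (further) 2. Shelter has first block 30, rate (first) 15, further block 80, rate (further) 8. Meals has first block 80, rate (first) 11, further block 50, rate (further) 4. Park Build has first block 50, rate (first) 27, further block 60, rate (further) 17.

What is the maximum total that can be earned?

4510

Rank every tier by rate: Park Build/first 27 > Library/first 26 > Park Build/second 17 > Shelter/first 15 > Coat Drive/first 13 > Meals/first 11 > Coat Drive/second 9 > Shelter/second 8 > Meals/second 4 > Library/second 2.
Fill Park Build first block (50 at 27) ; 160 left.
Library first at 26: fill all 60 ; 100 left.
Park Build/second (17): +60 ; 40 left.
Shelter first at 15: fill all 30 ; 10 left.
Coat Drive/first: +10 of 40 at 13; pool empty.
Total = 27×50 + 26×60 + 17×60 + 15×30 + 13×10 = 4510.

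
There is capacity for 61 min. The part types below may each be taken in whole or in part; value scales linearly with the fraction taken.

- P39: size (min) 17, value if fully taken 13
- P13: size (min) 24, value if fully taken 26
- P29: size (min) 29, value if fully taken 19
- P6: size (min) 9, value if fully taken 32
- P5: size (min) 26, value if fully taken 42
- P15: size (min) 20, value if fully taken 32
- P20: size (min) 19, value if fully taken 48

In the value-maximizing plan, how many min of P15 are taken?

7

Best value per unit of size first: P6 32/9≈3.56, P20 48/19≈2.53, P5 42/26≈1.62, P15 32/20≈1.6, P13 26/24≈1.08, P39 13/17≈0.765, P29 19/29≈0.655.
P6: take in full, 9 min for value 32 — 52 left.
All 19 min of P20 fit (value 48) — 33 remain.
P5: take in full, 26 min for value 42 — 7 left.
Fill the last 7 min with part of P15: 7/20 of it earns 11.2.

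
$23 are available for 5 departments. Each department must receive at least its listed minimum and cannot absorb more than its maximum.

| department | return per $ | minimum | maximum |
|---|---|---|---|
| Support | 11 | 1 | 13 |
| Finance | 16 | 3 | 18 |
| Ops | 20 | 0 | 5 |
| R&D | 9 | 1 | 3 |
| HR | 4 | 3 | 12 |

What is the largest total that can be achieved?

340

Meeting every minimum uses 1+3+0+1+3 = 8 $, leaving 15.
Highest return per $ first: Ops 20 > Finance 16 > Support 11 > R&D 9 > HR 4.
Ops: +5 to 5 (cap) → 10 left.
Only 10 left; Finance takes them to reach 13.
Total = 11×1 + 16×13 + 20×5 + 9×1 + 4×3 = 340.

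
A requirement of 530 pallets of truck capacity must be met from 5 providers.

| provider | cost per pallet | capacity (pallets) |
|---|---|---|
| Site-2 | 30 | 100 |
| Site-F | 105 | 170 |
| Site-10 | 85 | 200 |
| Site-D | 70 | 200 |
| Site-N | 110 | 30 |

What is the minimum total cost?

37150

Fill from the cheapest provider first.
Site-2 at 30: take all 100 pallets — 430 still needed.
Take 200 from Site-D at 70 — need 230 more.
Site-10 at 85: take all 200 pallets — 30 still needed.
Site-F at 105: take 30 of its 170 — requirement met.
Site-N: unused.
Cost = 100×30 + 200×70 + 200×85 + 30×105 = 37150.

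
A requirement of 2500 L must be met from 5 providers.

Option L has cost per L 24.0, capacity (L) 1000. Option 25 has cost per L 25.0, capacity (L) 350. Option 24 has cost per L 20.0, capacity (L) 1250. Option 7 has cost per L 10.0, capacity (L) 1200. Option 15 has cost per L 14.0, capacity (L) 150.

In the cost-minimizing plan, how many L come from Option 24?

Cheapest first:
Take 1200 from Option 7 at 10.0 ; need 1300 more.
Option 15 at 14.0: take all 150 L ; 1150 still needed.
Take 1150 from Option 24 at 20.0 to finish.
Option L, Option 25: unused.

1150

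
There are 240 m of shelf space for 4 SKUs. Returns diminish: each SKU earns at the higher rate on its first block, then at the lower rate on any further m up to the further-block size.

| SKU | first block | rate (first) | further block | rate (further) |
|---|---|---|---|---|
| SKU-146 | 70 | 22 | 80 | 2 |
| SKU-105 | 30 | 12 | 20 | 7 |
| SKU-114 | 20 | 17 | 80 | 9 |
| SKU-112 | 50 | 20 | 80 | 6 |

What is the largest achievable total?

3870

Rank every tier by rate: SKU-146/tier1 22 > SKU-112/tier1 20 > SKU-114/tier1 17 > SKU-105/tier1 12 > SKU-114/tier2 9 > SKU-105/tier2 7 > SKU-112/tier2 6 > SKU-146/tier2 2.
SKU-146 tier1 at 22: fill all 70 → 170 left.
Fill SKU-112 tier1 block (50 at 20) → 120 left.
SKU-114 tier1 at 17: fill all 20 → 100 left.
SKU-105 tier1 at 12: fill all 30 → 70 left.
SKU-114 tier2 at 9: only 70 left, fill 70.
Total = 22×70 + 20×50 + 17×20 + 12×30 + 9×70 = 3870.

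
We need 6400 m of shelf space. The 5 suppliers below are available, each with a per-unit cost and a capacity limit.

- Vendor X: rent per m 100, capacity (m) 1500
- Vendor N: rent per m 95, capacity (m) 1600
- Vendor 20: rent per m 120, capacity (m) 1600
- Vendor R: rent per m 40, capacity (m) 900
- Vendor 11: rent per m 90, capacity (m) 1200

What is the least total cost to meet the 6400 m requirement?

Use suppliers in increasing cost order.
Take 900 from Vendor R at 40 → need 5500 more.
Take 1200 from Vendor 11 at 90 → need 4300 more.
Vendor N at 95: take all 1600 m → 2700 still needed.
Vendor X at 100: take all 1500 m → 1200 still needed.
Vendor 20 at 120: take 1200 of its 1600 → requirement met.
Cost = 900×40 + 1200×90 + 1600×95 + 1500×100 + 1200×120 = 590000.

590000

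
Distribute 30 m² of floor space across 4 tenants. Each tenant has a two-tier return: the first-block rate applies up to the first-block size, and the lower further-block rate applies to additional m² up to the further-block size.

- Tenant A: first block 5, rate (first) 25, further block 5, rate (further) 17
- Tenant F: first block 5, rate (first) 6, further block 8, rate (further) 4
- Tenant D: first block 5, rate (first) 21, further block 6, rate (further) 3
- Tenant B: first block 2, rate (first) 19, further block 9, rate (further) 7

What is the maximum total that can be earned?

440

Treat each block as its own option and order by rate: Tenant A/T1 25 > Tenant D/T1 21 > Tenant B/T1 19 > Tenant A/T2 17 > Tenant B/T2 7 > Tenant F/T1 6 > Tenant F/T2 4 > Tenant D/T2 3.
Fill Tenant A T1 block (5 at 25) ; 25 left.
Fill Tenant D T1 block (5 at 21) ; 20 left.
Tenant B/T1 (19): +2 ; 18 left.
Tenant A/T2 (17): +5 ; 13 left.
Tenant B T2 at 7: fill all 9 ; 4 left.
4 remain; put them into Tenant F T1 at 6.
Total = 25×5 + 21×5 + 19×2 + 17×5 + 7×9 + 6×4 = 440.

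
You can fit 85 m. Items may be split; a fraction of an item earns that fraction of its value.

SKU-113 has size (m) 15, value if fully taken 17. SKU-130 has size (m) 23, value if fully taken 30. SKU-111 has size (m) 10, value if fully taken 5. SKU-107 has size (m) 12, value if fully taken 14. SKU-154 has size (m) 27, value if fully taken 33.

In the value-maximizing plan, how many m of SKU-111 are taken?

Best value per unit of size first: SKU-130 30/23≈1.3, SKU-154 33/27≈1.22, SKU-107 14/12≈1.17, SKU-113 17/15≈1.13, SKU-111 5/10≈0.5.
Take all of SKU-130 (23 m, value 30) → 62 m left.
All 27 m of SKU-154 fit (value 33) → 35 remain.
SKU-107: take in full, 12 m for value 14 → 23 left.
SKU-113: take in full, 15 m for value 17 → 8 left.
Only 8 m remain; take 8/10 of SKU-111 for value 5×8/10 = 4.

8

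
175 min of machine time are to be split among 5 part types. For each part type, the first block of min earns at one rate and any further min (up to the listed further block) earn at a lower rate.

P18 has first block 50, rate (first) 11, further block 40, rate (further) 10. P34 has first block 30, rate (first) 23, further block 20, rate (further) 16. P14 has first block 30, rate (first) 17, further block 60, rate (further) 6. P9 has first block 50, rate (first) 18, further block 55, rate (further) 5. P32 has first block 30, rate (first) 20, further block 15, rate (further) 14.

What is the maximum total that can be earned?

Rank every tier by rate: P34/first 23 > P32/first 20 > P9/first 18 > P14/first 17 > P34/second 16 > P32/second 14 > P18/first 11 > P18/second 10 > P14/second 6 > P9/second 5.
P34 first at 23: fill all 30 — 145 left.
P32/first (20): +30 — 115 left.
Fill P9 first block (50 at 18) — 65 left.
Fill P14 first block (30 at 17) — 35 left.
P34/second (16): +20 — 15 left.
P32/second (14): +15 — 0 left.
Total = 23×30 + 20×30 + 18×50 + 17×30 + 16×20 + 14×15 = 3230.

3230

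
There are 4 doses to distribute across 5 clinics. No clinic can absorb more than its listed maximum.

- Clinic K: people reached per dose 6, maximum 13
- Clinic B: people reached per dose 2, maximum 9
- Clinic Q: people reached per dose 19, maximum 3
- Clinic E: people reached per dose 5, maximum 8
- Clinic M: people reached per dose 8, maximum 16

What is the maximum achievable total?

65

Highest people reached per dose first: Clinic Q 19 > Clinic M 8 > Clinic K 6 > Clinic E 5 > Clinic B 2.
Clinic Q: +3 to 3 (cap) ; 1 left.
Clinic M has room for 16 but only 1 remain, so it gets 1.
Total = 19×3 + 8×1 = 65.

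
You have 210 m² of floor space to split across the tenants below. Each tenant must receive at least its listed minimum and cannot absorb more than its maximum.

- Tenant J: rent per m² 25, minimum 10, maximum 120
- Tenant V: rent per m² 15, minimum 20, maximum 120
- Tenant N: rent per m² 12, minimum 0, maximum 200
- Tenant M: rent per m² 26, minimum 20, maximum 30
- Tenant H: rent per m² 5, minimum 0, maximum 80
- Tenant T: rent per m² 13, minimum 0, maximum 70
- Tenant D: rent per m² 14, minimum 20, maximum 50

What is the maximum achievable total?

4660

Meeting every minimum uses 10+20+0+20+0+0+20 = 70 m², leaving 140.
Highest rent per m² first: Tenant M 26 > Tenant J 25 > Tenant V 15 > Tenant D 14 > Tenant T 13 > Tenant N 12 > Tenant H 5.
Give Tenant M 10 more to hit its cap of 30 ; 130 left.
Tenant J: +110 to 120 (cap) ; 20 left.
Only 20 left; Tenant V takes them to reach 40.
Total = 25×120 + 15×40 + 26×30 + 14×20 = 4660.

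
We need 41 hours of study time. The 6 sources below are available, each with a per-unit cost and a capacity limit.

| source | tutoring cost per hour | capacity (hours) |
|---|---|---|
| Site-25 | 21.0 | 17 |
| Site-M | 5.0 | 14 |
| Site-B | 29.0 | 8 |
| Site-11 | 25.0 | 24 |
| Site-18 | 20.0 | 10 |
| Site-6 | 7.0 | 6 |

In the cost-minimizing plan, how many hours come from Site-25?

11

Cheapest first:
Site-M at 5.0: take all 14 hours → 27 still needed.
Site-6 at 7.0: take all 6 hours → 21 still needed.
Take 10 from Site-18 at 20.0 → need 11 more.
Site-25 (21.0): take the remaining 11 → done.
Site-11, Site-B: unused.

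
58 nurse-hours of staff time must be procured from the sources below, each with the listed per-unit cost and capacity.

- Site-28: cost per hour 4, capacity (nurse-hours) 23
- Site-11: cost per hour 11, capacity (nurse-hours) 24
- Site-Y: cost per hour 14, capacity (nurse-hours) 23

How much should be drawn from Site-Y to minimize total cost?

Fill from the cheapest source first.
Site-28 (4): use full 23 — 35 nurse-hours to go.
Site-11 at 11: take all 24 nurse-hours — 11 still needed.
Site-Y at 14: take 11 of its 23 — requirement met.

11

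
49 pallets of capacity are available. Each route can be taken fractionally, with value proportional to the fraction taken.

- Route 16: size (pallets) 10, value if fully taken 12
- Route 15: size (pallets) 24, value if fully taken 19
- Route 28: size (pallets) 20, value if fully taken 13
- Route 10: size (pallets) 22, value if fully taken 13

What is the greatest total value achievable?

40.75

Best value per unit of size first: Route 16 12/10≈1.2, Route 15 19/24≈0.792, Route 28 13/20≈0.65, Route 10 13/22≈0.591.
Take all of Route 16 (10 pallets, value 12) ; 39 pallets left.
All 24 pallets of Route 15 fit (value 19) ; 15 remain.
Only 15 pallets remain; take 15/20 of Route 28 for value 13×15/20 = 9.75.
Total value = 40.75.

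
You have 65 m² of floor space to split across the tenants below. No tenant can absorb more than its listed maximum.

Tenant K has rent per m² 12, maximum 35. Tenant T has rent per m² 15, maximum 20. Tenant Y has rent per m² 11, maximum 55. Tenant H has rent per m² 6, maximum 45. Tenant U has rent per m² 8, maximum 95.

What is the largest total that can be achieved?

830

Highest rent per m² first: Tenant T 15 > Tenant K 12 > Tenant Y 11 > Tenant U 8 > Tenant H 6.
Tenant T: +20 to 20 (cap) ; 45 left.
Give Tenant K 35 to hit its cap of 35 ; 10 left.
Tenant Y: +10 (room for 55) → 10. Pool exhausted.
Total = 12×35 + 15×20 + 11×10 = 830.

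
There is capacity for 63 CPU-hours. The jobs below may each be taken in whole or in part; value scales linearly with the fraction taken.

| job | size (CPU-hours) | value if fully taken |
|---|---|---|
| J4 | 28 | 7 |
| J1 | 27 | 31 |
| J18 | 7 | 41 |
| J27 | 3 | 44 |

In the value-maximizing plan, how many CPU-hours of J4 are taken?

26

Sort by value density: J27 44/3≈14.7, J18 41/7≈5.86, J1 31/27≈1.15, J4 7/28≈0.25.
All 3 CPU-hours of J27 fit (value 44) — 60 remain.
All 7 CPU-hours of J18 fit (value 41) — 53 remain.
Take all of J1 (27 CPU-hours, value 31) — 26 CPU-hours left.
Fill the last 26 CPU-hours with part of J4: 26/28 of it earns 6.5.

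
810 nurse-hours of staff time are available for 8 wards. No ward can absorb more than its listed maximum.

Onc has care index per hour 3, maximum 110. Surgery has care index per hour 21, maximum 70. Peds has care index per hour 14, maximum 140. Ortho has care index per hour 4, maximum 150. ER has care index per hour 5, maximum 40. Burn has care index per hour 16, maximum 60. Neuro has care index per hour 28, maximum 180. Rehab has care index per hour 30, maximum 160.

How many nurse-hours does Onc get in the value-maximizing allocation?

Highest care index per hour first: Rehab 30 > Neuro 28 > Surgery 21 > Burn 16 > Peds 14 > ER 5 > Ortho 4 > Onc 3.
Rehab: +160 to 160 (cap) — 650 left.
Neuro takes 180 to reach its cap of 180 — 470 left.
Give Surgery 70 to hit its cap of 70 — 400 left.
Burn: +60 to 60 (cap) — 340 left.
Peds takes 140 to reach its cap of 140 — 200 left.
ER takes 40 to reach its cap of 40 — 160 left.
Ortho takes 150 to reach its cap of 150 — 10 left.
Onc has room for 110 but only 10 remain, so it gets 10.

10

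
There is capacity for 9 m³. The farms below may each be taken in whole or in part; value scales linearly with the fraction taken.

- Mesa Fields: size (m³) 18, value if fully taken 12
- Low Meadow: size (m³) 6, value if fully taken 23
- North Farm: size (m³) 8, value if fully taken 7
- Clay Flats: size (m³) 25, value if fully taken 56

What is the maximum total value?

29.72

Best value per unit of size first: Low Meadow 23/6≈3.83, Clay Flats 56/25≈2.24, North Farm 7/8≈0.875, Mesa Fields 12/18≈0.667.
Low Meadow: take in full, 6 m³ for value 23 ; 3 left.
3 m³ left: a 3/25 share of Clay Flats gives 56×3/25 = 6.72.
Total value = 29.72.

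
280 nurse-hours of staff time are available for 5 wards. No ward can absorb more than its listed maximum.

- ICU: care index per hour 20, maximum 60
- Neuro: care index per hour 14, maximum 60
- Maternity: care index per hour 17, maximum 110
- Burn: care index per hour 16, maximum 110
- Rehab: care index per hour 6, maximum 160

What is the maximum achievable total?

4830

Highest care index per hour first: ICU 20 > Maternity 17 > Burn 16 > Neuro 14 > Rehab 6.
ICU: +60 to 60 (cap) ; 220 left.
Maternity: +110 to 110 (cap) ; 110 left.
Give Burn 110 to hit its cap of 110 ; 0 left.
Total = 20×60 + 17×110 + 16×110 = 4830.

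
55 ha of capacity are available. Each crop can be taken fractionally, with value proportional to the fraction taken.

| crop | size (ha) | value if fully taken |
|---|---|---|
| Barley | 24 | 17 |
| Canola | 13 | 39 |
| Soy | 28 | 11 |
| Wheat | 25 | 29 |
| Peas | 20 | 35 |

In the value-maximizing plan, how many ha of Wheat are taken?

22

Sort by value density: Canola 39/13≈3, Peas 35/20≈1.75, Wheat 29/25≈1.16, Barley 17/24≈0.708, Soy 11/28≈0.393.
All 13 ha of Canola fit (value 39) → 42 remain.
All 20 ha of Peas fit (value 35) → 22 remain.
Fill the last 22 ha with part of Wheat: 22/25 of it earns 25.52.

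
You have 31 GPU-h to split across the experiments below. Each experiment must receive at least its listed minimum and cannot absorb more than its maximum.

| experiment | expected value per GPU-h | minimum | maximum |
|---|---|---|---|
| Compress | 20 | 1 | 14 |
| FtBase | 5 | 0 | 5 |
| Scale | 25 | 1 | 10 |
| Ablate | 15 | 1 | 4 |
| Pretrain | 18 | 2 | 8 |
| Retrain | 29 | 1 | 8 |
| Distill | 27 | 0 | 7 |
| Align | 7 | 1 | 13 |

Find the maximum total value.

Meeting every minimum uses 1+0+1+1+2+1+0+1 = 7 GPU-h, leaving 24.
Order the experiments by expected value per GPU-h: Retrain 29 > Distill 27 > Scale 25 > Compress 20 > Pretrain 18 > Ablate 15 > Align 7 > FtBase 5.
Retrain: +7 to 8 (cap) — 17 left.
Distill takes 7 more to reach its cap of 7 — 10 left.
Scale takes 9 more to reach its cap of 10 — 1 left.
Compress has room for 13 more but only 1 remain, so it gets 2.
Total = 20×2 + 25×10 + 15×1 + 18×2 + 29×8 + 27×7 + 7×1 = 769.

769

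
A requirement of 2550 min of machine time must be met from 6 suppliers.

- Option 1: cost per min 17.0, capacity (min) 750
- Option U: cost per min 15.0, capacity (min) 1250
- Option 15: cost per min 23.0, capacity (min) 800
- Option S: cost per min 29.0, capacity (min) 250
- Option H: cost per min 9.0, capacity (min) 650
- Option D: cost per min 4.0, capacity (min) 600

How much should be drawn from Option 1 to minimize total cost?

50

Use suppliers in increasing cost order.
Take 600 from Option D at 4.0 → need 1950 more.
Option H at 9.0: take all 650 min → 1300 still needed.
Option U (15.0): use full 1250 → 50 min to go.
Option 1 (17.0): take the remaining 50 → done.
Option 15, Option S: unused.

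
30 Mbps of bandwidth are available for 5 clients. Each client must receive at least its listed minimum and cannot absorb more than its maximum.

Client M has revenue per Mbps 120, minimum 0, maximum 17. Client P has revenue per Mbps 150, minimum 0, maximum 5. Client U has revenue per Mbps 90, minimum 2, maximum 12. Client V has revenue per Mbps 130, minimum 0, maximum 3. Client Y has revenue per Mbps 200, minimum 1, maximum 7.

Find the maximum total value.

Meeting every minimum uses 0+0+2+0+1 = 3 Mbps, leaving 27.
Order the clients by revenue per Mbps: Client Y 200 > Client P 150 > Client V 130 > Client M 120 > Client U 90.
Client Y: +6 to 7 (cap) → 21 left.
Give Client P 5 more to hit its cap of 5 → 16 left.
Client V takes 3 more to reach its cap of 3 → 13 left.
Only 13 left; Client M takes them to reach 13.
Total = 120×13 + 150×5 + 90×2 + 130×3 + 200×7 = 4280.

4280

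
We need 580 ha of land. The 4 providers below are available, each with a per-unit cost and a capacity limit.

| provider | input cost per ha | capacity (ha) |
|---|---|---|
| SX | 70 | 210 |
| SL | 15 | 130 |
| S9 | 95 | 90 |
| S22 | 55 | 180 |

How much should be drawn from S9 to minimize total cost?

60

Fill from the cheapest provider first.
SL at 15: take all 130 ha — 450 still needed.
S22 (55): use full 180 — 270 ha to go.
SX at 70: take all 210 ha — 60 still needed.
S9 at 95: take 60 of its 90 — requirement met.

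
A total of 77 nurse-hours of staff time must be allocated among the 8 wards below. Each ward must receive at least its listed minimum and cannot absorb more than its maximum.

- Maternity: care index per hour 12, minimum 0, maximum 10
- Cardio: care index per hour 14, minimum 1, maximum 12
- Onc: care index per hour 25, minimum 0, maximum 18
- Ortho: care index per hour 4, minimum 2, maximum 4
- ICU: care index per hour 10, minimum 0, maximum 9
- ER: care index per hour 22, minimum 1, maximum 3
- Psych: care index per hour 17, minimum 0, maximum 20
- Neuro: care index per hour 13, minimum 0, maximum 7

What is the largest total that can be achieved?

Meeting every minimum uses 0+1+0+2+0+1+0+0 = 4 nurse-hours, leaving 73.
Highest care index per hour first: Onc 25 > ER 22 > Psych 17 > Cardio 14 > Neuro 13 > Maternity 12 > ICU 10 > Ortho 4.
Onc takes 18 more to reach its cap of 18 → 55 left.
ER takes 2 more to reach its cap of 3 → 53 left.
Give Psych 20 more to hit its cap of 20 → 33 left.
Cardio takes 11 more to reach its cap of 12 → 22 left.
Neuro: +7 to 7 (cap) → 15 left.
Maternity takes 10 more to reach its cap of 10 → 5 left.
ICU: +5 (room for 9) → 5. Pool exhausted.
Total = 12×10 + 14×12 + 25×18 + 4×2 + 10×5 + 22×3 + 17×20 + 13×7 = 1293.

1293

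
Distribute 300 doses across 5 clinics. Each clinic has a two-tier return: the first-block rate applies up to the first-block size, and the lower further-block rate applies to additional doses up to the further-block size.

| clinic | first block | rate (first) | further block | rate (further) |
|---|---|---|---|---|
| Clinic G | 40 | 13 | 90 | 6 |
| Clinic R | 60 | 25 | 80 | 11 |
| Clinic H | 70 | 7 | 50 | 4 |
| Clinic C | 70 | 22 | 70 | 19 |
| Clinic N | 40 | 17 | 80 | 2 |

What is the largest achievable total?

5790

Order all 10 blocks by rate: Clinic R/tier1 25 > Clinic C/tier1 22 > Clinic C/tier2 19 > Clinic N/tier1 17 > Clinic G/tier1 13 > Clinic R/tier2 11 > Clinic H/tier1 7 > Clinic G/tier2 6 > Clinic H/tier2 4 > Clinic N/tier2 2.
Clinic R/tier1 (25): +60 ; 240 left.
Clinic C/tier1 (22): +70 ; 170 left.
Clinic C tier2 at 19: fill all 70 ; 100 left.
Clinic N tier1 at 17: fill all 40 ; 60 left.
Clinic G/tier1 (13): +40 ; 20 left.
20 remain; put them into Clinic R tier2 at 11.
Total = 25×60 + 22×70 + 19×70 + 17×40 + 13×40 + 11×20 = 5790.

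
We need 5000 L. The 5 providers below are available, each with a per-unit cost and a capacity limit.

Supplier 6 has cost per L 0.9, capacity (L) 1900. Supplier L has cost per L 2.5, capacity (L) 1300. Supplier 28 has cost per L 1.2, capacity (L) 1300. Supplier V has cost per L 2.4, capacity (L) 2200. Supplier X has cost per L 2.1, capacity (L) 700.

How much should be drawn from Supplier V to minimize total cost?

1100

Cheapest first:
Supplier 6 at 0.9: take all 1900 L → 3100 still needed.
Supplier 28 at 1.2: take all 1300 L → 1800 still needed.
Supplier X at 2.1: take all 700 L → 1100 still needed.
Supplier V (2.4): take the remaining 1100 → done.
Supplier L: unused.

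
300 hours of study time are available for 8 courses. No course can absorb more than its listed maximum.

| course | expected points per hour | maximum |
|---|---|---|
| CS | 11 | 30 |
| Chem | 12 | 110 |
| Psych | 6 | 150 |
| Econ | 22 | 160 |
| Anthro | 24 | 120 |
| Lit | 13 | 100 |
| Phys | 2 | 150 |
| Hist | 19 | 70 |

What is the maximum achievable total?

6780

Highest expected points per hour first: Anthro 24 > Econ 22 > Hist 19 > Lit 13 > Chem 12 > CS 11 > Psych 6 > Phys 2.
Anthro: +120 to 120 (cap) → 180 left.
Econ: +160 to 160 (cap) → 20 left.
Hist: +20 (room for 70) → 20. Pool exhausted.
Total = 22×160 + 24×120 + 19×20 = 6780.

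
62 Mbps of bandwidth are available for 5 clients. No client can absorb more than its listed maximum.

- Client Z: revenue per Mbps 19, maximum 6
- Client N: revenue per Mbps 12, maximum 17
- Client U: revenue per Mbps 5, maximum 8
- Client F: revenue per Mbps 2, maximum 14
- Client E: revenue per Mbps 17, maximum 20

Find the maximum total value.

720

Order the clients by revenue per Mbps: Client Z 19 > Client E 17 > Client N 12 > Client U 5 > Client F 2.
Client Z: +6 to 6 (cap) — 56 left.
Give Client E 20 to hit its cap of 20 — 36 left.
Client N: +17 to 17 (cap) — 19 left.
Client U: +8 to 8 (cap) — 11 left.
Client F: +11 (room for 14) → 11. Pool exhausted.
Total = 19×6 + 12×17 + 5×8 + 2×11 + 17×20 = 720.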